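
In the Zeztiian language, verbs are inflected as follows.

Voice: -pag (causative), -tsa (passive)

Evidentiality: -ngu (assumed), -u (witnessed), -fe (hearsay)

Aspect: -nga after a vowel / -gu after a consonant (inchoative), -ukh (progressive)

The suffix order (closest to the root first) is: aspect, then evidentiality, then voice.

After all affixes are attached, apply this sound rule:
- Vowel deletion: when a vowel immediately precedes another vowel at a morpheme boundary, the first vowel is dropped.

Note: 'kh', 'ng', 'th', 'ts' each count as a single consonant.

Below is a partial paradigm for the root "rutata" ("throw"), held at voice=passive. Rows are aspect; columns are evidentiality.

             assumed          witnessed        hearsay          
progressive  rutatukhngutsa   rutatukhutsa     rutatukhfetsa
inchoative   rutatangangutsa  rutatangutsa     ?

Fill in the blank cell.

Attach aspect inchoative -nga (after vowel 'a') → rutatanga.
Attach evidentiality hearsay -fe → rutatangafe.
Attach voice passive -tsa → rutatangafetsa.
Vowel deletion: no change.

rutatangafetsa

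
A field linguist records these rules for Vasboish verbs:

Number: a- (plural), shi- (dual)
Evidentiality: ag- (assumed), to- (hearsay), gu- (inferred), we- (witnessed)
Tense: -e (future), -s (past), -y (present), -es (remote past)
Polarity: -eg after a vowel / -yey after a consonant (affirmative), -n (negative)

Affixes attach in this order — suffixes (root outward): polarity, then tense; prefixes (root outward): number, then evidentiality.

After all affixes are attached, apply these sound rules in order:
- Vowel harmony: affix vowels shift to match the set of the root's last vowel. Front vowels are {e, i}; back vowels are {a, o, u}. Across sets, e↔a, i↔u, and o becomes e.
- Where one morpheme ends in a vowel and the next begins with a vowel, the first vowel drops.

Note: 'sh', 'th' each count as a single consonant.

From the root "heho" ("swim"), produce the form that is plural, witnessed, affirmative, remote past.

Attach polarity affirmative -eg (after vowel 'o') → hehoeg.
Attach number plural a- → ahehoeg.
Attach evidentiality witnessed we- → weahehoeg.
Attach tense remote past -es → weahehoeges.
Apply vowel harmony: weahehoeges → waahehoagas.
Apply vowel deletion: waahehoagas → wahehagas.

wahehagas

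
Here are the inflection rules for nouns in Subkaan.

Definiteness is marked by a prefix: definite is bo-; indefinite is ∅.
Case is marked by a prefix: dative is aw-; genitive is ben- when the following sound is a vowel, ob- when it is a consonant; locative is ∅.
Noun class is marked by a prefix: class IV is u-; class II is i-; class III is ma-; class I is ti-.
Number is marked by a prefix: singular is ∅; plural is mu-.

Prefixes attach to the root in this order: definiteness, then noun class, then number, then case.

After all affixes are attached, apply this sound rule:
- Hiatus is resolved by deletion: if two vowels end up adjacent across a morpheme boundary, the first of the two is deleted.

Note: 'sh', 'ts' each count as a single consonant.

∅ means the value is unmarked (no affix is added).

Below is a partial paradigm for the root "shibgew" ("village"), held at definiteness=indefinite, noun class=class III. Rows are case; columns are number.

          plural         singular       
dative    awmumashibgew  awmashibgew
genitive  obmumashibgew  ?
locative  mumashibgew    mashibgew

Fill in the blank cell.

definiteness = indefinite: zero marking, form stays shibgew.
Attach noun class class III ma- → mashibgew.
number = singular: zero marking, form stays mashibgew.
Attach case genitive ob- (before consonant 'm') → obmashibgew.
Vowel deletion: no change.

obmashibgew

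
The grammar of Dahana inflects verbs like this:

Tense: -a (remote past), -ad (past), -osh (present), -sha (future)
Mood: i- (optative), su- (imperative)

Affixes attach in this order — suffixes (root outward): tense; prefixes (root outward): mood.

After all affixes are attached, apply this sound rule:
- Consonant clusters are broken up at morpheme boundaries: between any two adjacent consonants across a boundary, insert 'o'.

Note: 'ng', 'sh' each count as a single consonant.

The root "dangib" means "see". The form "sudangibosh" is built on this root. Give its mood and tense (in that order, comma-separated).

Segment: su-dangib-osh.
mood: su- → imperative.
tense: -osh → present.

imperative, present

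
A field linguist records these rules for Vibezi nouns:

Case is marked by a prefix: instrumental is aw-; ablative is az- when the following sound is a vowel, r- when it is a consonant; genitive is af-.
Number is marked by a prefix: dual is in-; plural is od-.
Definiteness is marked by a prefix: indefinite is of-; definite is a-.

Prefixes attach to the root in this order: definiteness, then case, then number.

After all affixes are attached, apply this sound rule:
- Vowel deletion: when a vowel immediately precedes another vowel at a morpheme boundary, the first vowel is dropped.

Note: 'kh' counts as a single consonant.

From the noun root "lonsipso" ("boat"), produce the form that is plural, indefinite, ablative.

odazoflonsipso

Attach definiteness indefinite of- → oflonsipso.
Attach case ablative az- (before vowel 'o') → azoflonsipso.
Attach number plural od- → odazoflonsipso.
Vowel deletion: no change.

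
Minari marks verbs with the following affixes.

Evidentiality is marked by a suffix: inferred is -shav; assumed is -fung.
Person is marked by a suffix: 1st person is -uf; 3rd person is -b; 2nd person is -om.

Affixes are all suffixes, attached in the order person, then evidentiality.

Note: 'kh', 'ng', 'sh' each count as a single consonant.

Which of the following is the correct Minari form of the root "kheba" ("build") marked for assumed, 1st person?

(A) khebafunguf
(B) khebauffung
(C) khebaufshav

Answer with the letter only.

B

Attach person 1st person -uf → khebauf.
Attach evidentiality assumed -fung → khebauffung.
So the correct form is khebauffung, option (B).
(C) khebaufshav is wrong: it uses inferred instead of assumed for evidentiality.
(A) khebafunguf is wrong: it has the affixes in the wrong order.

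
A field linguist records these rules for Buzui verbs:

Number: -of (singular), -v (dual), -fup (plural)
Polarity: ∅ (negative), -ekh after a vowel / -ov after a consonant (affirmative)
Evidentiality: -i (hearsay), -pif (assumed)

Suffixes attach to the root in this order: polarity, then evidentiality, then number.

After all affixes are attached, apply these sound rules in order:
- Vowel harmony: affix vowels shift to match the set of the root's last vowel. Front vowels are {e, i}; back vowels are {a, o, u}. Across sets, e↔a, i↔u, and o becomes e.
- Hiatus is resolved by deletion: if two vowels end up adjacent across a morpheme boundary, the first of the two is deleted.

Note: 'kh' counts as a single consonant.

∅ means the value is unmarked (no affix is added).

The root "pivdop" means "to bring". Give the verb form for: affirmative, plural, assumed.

pivdopovpuffup

Attach polarity affirmative -ov (after consonant 'p') → pivdopov.
Attach evidentiality assumed -pif → pivdopovpif.
Attach number plural -fup → pivdopovpiffup.
Apply vowel harmony: pivdopovpiffup → pivdopovpuffup.
Vowel deletion: no change.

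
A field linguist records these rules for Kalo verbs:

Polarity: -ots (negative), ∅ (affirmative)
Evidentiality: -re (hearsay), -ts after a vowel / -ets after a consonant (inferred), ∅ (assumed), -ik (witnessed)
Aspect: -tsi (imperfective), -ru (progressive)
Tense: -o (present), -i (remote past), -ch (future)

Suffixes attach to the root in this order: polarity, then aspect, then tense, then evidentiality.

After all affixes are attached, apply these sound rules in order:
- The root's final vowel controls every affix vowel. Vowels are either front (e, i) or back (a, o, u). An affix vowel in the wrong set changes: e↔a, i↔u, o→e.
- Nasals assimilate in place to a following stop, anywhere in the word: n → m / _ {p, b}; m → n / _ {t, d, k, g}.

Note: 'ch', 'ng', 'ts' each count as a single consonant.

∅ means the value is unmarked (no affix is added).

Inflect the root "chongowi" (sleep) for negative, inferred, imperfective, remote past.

chongowietstsiits

Attach polarity negative -ots → chongowiots.
Attach aspect imperfective -tsi → chongowiotstsi.
Attach tense remote past -i → chongowiotstsii.
Attach evidentiality inferred -ts (after vowel 'i') → chongowiotstsiits.
Apply vowel harmony: chongowiotstsiits → chongowietstsiits.
Nasal assimilation: no change.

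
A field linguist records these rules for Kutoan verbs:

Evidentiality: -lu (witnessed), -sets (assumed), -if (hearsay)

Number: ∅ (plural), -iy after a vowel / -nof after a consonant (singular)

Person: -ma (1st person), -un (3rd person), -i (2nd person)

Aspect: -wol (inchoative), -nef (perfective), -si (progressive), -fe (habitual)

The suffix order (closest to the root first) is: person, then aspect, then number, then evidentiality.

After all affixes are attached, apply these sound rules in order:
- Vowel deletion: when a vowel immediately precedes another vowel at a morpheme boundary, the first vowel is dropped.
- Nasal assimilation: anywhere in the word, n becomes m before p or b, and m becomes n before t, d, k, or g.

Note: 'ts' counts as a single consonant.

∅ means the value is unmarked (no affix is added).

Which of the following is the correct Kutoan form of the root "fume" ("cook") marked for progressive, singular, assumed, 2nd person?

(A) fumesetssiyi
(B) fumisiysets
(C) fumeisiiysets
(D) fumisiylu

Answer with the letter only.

Attach person 2nd person -i → fumei.
Attach aspect progressive -si → fumeisi.
Attach number singular -iy (after vowel 'i') → fumeisiiy.
Attach evidentiality assumed -sets → fumeisiiysets.
Apply vowel deletion: fumeisiiysets → fumisiysets.
Nasal assimilation: no change.
So the correct form is fumisiysets, option (B).
(D) fumisiylu is wrong: it uses witnessed instead of assumed for evidentiality.
(A) fumesetssiyi is wrong: it has the affixes in the wrong order.
(C) fumeisiiysets is wrong: it fails to apply the sound rule(s).

B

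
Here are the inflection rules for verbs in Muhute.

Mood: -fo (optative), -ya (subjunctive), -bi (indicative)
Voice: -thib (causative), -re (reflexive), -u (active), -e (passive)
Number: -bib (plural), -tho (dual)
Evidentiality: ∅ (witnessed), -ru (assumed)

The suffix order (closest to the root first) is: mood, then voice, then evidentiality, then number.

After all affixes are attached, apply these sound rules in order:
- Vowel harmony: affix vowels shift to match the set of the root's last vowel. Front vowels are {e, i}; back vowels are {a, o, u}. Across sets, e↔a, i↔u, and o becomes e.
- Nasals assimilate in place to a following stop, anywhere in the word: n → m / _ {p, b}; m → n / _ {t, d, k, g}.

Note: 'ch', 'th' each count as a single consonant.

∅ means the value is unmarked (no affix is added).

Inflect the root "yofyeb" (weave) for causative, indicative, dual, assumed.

Attach mood indicative -bi → yofyebbi.
Attach voice causative -thib → yofyebbithib.
Attach evidentiality assumed -ru → yofyebbithibru.
Attach number dual -tho → yofyebbithibrutho.
Apply vowel harmony: yofyebbithibrutho → yofyebbithibrithe.
Nasal assimilation: no change.

yofyebbithibrithe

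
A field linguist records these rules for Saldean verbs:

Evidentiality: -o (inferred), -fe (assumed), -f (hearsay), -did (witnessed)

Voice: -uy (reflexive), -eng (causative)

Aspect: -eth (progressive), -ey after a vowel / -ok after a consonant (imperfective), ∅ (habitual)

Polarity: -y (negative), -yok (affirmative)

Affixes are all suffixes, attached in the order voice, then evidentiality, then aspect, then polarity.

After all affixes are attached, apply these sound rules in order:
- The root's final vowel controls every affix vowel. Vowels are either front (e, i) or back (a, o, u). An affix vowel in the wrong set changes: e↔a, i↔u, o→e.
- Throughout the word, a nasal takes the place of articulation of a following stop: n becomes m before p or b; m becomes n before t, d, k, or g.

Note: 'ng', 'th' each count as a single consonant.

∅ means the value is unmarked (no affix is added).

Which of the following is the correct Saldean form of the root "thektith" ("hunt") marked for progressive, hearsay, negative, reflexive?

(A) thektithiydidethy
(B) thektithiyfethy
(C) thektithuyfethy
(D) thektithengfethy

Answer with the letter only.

B

Attach voice reflexive -uy → thektithuy.
Attach evidentiality hearsay -f → thektithuyf.
Attach aspect progressive -eth → thektithuyfeth.
Attach polarity negative -y → thektithuyfethy.
Apply vowel harmony: thektithuyfethy → thektithiyfethy.
Nasal assimilation: no change.
So the correct form is thektithiyfethy, option (B).
(C) thektithuyfethy is wrong: it fails to apply the sound rule(s).
(A) thektithiydidethy is wrong: it uses witnessed instead of hearsay for evidentiality.
(D) thektithengfethy is wrong: it uses causative instead of reflexive for voice.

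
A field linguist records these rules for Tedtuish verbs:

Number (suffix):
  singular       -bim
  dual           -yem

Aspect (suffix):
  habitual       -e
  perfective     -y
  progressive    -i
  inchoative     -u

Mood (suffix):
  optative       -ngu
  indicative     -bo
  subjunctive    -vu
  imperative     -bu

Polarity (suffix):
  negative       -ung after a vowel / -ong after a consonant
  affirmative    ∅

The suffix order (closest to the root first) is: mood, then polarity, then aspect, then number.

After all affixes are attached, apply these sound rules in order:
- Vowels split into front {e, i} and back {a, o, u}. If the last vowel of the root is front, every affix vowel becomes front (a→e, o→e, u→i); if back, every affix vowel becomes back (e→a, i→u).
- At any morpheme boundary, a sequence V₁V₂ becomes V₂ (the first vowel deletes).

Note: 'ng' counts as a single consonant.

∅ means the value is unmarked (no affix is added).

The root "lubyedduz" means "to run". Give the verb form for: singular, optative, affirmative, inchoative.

Attach mood optative -ngu → lubyedduzngu.
polarity = affirmative: zero marking, form stays lubyedduzngu.
Attach aspect inchoative -u → lubyedduznguu.
Attach number singular -bim → lubyedduznguubim.
Apply vowel harmony: lubyedduznguubim → lubyedduznguubum.
Apply vowel deletion: lubyedduznguubum → lubyedduzngubum.

lubyedduzngubum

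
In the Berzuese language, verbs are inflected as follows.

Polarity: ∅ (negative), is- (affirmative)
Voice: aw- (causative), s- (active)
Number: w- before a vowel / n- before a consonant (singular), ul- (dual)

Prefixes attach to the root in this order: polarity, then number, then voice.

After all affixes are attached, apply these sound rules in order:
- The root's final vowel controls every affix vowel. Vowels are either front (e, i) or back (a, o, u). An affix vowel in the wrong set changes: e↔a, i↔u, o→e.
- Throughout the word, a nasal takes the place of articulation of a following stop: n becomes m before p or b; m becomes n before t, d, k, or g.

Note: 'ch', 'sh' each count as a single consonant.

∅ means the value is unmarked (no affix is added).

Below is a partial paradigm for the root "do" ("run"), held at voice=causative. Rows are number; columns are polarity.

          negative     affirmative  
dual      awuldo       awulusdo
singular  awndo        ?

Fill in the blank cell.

awwusdo

Attach polarity affirmative is- → isdo.
Attach number singular w- (before vowel 'i') → wisdo.
Attach voice causative aw- → awwisdo.
Apply vowel harmony: awwisdo → awwusdo.
Nasal assimilation: no change.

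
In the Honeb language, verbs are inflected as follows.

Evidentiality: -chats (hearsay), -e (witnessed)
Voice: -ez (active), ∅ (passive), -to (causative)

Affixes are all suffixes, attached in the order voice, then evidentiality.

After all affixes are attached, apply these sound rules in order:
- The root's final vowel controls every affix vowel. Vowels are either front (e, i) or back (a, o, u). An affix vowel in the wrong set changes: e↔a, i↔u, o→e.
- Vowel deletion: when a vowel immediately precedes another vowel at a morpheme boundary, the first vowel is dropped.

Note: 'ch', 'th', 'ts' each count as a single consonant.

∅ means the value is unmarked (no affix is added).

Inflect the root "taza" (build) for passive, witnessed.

voice = passive: zero marking, form stays taza.
Attach evidentiality witnessed -e → tazae.
Apply vowel harmony: tazae → tazaa.
Apply vowel deletion: tazaa → taza.

taza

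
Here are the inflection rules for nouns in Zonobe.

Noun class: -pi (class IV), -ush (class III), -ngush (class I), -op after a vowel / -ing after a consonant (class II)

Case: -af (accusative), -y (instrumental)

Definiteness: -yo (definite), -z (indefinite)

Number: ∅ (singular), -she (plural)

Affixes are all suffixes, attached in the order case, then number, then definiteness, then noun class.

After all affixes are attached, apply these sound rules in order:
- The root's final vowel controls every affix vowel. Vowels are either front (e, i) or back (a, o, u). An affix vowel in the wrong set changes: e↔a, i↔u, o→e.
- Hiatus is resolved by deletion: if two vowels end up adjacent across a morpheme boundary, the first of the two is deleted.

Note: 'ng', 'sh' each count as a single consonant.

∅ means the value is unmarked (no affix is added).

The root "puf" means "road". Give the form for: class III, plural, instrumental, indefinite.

Attach case instrumental -y → pufy.
Attach number plural -she → pufyshe.
Attach definiteness indefinite -z → pufyshez.
Attach noun class class III -ush → pufyshezush.
Apply vowel harmony: pufyshezush → pufyshazush.
Vowel deletion: no change.

pufyshazush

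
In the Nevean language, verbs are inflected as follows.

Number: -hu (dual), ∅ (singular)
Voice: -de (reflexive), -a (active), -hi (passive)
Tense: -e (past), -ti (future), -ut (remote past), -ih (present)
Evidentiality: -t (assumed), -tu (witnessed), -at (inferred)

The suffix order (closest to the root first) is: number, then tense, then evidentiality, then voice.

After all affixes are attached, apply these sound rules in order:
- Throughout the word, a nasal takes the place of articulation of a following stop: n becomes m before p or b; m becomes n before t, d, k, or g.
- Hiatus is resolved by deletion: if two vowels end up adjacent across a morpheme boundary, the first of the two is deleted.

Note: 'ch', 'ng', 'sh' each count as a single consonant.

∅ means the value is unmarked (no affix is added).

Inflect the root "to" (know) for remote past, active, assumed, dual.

tohutta

Attach number dual -hu → tohu.
Attach tense remote past -ut → tohuut.
Attach evidentiality assumed -t → tohuutt.
Attach voice active -a → tohuutta.
Nasal assimilation: no change.
Apply vowel deletion: tohuutta → tohutta.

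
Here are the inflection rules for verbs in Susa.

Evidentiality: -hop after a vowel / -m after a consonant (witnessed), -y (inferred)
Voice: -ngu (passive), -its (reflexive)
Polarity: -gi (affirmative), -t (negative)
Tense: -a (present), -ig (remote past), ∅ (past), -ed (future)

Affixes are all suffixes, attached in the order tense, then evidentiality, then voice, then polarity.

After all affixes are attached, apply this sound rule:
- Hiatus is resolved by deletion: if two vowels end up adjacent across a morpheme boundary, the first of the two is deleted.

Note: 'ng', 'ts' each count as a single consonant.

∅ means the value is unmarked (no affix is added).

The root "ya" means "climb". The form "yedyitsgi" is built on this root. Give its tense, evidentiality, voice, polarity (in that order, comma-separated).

Segment: ya-ed-y-its-gi.
tense: -ed → future.
evidentiality: -y → inferred.
voice: -its → reflexive.
polarity: -gi → affirmative.

future, inferred, reflexive, affirmative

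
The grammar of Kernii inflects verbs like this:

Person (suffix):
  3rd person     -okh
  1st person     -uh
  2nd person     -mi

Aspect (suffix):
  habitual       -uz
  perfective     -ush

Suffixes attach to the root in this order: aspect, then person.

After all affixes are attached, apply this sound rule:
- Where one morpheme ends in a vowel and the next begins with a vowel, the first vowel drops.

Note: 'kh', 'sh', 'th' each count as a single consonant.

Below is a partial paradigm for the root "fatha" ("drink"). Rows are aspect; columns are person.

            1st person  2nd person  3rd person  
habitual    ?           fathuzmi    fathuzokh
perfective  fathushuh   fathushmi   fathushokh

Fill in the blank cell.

Attach aspect habitual -uz → fathauz.
Attach person 1st person -uh → fathauzuh.
Apply vowel deletion: fathauzuh → fathuzuh.

fathuzuh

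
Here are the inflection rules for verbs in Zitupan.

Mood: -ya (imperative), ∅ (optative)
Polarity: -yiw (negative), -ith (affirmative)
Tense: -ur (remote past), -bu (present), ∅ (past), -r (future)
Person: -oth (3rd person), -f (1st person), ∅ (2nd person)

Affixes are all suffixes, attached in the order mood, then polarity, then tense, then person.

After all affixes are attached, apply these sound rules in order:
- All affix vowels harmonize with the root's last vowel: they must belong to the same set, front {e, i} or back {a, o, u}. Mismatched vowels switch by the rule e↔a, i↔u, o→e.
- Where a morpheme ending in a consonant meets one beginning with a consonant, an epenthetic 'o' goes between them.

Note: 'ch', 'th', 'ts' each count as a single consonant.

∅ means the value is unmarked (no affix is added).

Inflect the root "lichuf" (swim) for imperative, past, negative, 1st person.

lichufoyayuwof

Attach mood imperative -ya → lichufya.
Attach polarity negative -yiw → lichufyayiw.
tense = past: zero marking, form stays lichufyayiw.
Attach person 1st person -f → lichufyayiwf.
Apply vowel harmony: lichufyayiwf → lichufyayuwf.
Apply epenthesis: lichufyayuwf → lichufoyayuwof.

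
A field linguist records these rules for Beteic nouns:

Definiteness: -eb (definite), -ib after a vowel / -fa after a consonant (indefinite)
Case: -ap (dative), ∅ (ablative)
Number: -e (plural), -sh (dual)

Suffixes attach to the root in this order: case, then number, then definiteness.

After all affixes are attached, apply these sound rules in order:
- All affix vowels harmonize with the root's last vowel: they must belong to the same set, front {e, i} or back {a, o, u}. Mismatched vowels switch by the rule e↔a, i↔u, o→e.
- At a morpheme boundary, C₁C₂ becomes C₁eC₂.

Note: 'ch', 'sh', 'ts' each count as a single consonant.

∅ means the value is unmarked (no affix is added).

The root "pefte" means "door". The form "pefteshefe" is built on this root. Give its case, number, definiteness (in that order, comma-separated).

ablative, dual, indefinite

Segment: pefte-sh-fa.
case: ∅ → ablative.
number: -sh → dual.
definiteness: -ib/fa → indefinite.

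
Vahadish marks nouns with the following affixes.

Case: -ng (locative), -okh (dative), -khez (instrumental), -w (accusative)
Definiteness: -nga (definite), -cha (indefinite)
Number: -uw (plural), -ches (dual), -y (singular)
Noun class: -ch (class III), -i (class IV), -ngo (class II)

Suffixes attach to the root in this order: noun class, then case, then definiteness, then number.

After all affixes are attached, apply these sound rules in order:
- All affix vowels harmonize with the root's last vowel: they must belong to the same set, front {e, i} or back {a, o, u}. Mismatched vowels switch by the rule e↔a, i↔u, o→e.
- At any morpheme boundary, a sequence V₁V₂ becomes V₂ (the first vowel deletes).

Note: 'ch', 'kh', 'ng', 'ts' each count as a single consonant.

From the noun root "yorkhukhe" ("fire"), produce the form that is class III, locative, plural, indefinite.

Attach noun class class III -ch → yorkhukhech.
Attach case locative -ng → yorkhukhechng.
Attach definiteness indefinite -cha → yorkhukhechngcha.
Attach number plural -uw → yorkhukhechngchauw.
Apply vowel harmony: yorkhukhechngchauw → yorkhukhechngcheiw.
Apply vowel deletion: yorkhukhechngcheiw → yorkhukhechngchiw.

yorkhukhechngchiw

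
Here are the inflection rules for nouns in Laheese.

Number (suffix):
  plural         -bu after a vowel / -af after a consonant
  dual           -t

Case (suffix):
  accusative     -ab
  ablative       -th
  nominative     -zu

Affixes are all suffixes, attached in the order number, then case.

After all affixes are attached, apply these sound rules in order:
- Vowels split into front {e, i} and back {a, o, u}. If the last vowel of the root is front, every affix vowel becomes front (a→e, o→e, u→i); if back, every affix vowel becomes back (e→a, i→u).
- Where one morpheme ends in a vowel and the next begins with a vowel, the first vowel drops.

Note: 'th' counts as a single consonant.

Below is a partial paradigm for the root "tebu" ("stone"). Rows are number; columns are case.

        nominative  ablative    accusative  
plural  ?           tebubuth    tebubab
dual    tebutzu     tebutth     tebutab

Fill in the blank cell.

tebubuzu

Attach number plural -bu (after vowel 'u') → tebubu.
Attach case nominative -zu → tebubuzu.
Vowel harmony: no change.
Vowel deletion: no change.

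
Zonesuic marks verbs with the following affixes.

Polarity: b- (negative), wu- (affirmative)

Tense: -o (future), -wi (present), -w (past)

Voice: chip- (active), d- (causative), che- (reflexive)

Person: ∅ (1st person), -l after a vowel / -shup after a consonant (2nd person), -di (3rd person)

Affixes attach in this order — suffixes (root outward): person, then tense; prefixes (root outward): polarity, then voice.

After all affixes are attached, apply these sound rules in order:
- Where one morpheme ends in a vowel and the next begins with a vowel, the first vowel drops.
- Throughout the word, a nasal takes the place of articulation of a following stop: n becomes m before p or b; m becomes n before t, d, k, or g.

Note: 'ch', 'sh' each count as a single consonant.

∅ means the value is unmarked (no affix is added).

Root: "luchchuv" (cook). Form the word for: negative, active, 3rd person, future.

chipbluchchuvdo

Attach person 3rd person -di → luchchuvdi.
Attach polarity negative b- → bluchchuvdi.
Attach voice active chip- → chipbluchchuvdi.
Attach tense future -o → chipbluchchuvdio.
Apply vowel deletion: chipbluchchuvdio → chipbluchchuvdo.
Nasal assimilation: no change.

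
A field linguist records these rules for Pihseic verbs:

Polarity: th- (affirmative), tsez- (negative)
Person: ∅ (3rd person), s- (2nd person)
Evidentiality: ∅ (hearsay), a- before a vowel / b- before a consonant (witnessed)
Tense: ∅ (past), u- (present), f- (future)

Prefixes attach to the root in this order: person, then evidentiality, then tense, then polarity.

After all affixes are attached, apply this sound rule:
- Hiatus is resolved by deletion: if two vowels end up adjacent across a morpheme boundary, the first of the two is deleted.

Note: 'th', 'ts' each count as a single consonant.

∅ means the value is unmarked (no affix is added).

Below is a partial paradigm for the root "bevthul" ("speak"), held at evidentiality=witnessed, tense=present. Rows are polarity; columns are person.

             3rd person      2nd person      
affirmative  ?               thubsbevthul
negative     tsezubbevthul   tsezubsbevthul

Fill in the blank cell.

person = 3rd person: zero marking, form stays bevthul.
Attach evidentiality witnessed b- (before consonant 'b') → bbevthul.
Attach tense present u- → ubbevthul.
Attach polarity affirmative th- → thubbevthul.
Vowel deletion: no change.

thubbevthul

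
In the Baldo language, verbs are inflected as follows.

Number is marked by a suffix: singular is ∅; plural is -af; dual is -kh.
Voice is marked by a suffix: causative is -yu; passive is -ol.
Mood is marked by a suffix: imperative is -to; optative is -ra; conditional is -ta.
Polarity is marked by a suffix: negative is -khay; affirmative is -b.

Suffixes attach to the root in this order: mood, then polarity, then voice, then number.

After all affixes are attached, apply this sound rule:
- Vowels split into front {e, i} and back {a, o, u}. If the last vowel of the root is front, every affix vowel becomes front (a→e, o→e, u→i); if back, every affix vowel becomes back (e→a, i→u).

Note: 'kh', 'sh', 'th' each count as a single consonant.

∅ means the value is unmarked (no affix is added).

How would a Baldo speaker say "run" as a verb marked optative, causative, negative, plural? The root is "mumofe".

mumoferekheyyief

Attach mood optative -ra → mumofera.
Attach polarity negative -khay → mumoferakhay.
Attach voice causative -yu → mumoferakhayyu.
Attach number plural -af → mumoferakhayyuaf.
Apply vowel harmony: mumoferakhayyuaf → mumoferekheyyief.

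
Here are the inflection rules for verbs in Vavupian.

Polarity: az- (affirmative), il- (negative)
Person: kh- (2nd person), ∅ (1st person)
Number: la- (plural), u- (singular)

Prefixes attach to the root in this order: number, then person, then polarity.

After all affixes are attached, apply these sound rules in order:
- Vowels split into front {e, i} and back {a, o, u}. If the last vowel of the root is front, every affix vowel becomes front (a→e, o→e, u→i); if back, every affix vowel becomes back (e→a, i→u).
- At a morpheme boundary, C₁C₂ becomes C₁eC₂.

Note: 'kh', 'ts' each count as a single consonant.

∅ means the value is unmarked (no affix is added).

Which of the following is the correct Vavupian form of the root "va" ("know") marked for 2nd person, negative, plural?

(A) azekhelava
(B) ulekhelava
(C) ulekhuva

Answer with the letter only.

B

Attach number plural la- → lava.
Attach person 2nd person kh- → khlava.
Attach polarity negative il- → ilkhlava.
Apply vowel harmony: ilkhlava → ulkhlava.
Apply epenthesis: ulkhlava → ulekhelava.
So the correct form is ulekhelava, option (B).
(A) azekhelava is wrong: it uses affirmative instead of negative for polarity.
(C) ulekhuva is wrong: it uses singular instead of plural for number.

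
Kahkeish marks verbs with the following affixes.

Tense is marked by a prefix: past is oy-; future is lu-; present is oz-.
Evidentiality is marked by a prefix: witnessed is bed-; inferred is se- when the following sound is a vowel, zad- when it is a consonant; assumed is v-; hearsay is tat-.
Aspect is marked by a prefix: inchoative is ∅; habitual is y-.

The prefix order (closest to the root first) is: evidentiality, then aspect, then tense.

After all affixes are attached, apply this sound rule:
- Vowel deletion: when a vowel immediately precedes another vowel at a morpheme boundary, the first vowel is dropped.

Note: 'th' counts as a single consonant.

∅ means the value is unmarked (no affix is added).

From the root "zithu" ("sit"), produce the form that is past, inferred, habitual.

oyyzadzithu

Attach evidentiality inferred zad- (before consonant 'z') → zadzithu.
Attach aspect habitual y- → yzadzithu.
Attach tense past oy- → oyyzadzithu.
Vowel deletion: no change.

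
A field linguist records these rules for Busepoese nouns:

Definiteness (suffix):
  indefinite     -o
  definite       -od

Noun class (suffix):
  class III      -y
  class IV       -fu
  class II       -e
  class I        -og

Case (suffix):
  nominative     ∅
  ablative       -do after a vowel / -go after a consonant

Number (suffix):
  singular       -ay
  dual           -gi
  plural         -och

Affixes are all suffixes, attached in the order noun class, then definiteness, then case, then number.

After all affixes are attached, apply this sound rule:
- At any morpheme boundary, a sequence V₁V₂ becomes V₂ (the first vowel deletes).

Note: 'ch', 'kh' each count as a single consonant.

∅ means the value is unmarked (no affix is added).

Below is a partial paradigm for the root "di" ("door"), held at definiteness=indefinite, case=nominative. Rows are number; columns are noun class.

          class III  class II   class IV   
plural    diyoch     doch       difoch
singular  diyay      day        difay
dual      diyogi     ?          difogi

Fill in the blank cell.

Attach noun class class II -e → die.
Attach definiteness indefinite -o → dieo.
case = nominative: zero marking, form stays dieo.
Attach number dual -gi → dieogi.
Apply vowel deletion: dieogi → dogi.

dogi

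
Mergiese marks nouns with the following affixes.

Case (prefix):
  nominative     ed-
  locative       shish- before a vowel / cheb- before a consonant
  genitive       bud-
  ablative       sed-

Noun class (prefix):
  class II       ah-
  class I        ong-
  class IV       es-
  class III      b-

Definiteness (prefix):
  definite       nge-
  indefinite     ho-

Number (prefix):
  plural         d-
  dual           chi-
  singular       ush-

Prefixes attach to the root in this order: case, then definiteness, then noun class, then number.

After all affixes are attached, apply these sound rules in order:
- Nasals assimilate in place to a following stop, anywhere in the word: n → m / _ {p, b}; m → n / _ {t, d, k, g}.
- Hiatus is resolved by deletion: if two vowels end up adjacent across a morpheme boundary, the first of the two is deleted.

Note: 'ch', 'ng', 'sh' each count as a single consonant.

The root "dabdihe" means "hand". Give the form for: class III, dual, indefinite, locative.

Attach case locative cheb- (before consonant 'd') → chebdabdihe.
Attach definiteness indefinite ho- → hochebdabdihe.
Attach noun class class III b- → bhochebdabdihe.
Attach number dual chi- → chibhochebdabdihe.
Nasal assimilation: no change.
Vowel deletion: no change.

chibhochebdabdihe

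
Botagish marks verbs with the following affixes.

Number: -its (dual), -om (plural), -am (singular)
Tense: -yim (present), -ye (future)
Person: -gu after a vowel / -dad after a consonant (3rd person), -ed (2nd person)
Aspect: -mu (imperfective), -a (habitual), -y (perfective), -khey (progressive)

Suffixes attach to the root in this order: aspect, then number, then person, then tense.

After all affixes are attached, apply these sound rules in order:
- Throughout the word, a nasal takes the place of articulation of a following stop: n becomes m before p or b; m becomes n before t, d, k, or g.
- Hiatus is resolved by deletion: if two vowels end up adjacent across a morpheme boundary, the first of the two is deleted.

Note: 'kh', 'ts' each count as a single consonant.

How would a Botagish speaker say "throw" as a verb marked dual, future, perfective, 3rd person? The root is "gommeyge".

gommeygeyitsdadye

Attach aspect perfective -y → gommeygey.
Attach number dual -its → gommeygeyits.
Attach person 3rd person -dad (after consonant 'ts') → gommeygeyitsdad.
Attach tense future -ye → gommeygeyitsdadye.
Nasal assimilation: no change.
Vowel deletion: no change.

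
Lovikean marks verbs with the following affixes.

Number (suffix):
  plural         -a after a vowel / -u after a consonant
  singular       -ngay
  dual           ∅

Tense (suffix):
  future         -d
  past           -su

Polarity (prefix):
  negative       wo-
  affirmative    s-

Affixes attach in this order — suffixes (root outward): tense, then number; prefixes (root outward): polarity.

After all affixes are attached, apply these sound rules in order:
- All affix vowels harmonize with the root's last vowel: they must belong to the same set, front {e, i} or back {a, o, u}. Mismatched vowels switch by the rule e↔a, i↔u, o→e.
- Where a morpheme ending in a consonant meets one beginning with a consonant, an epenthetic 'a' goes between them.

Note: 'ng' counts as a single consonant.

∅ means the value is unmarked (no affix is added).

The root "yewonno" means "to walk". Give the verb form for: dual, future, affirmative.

Attach tense future -d → yewonnod.
Attach polarity affirmative s- → syewonnod.
number = dual: zero marking, form stays syewonnod.
Vowel harmony: no change.
Apply epenthesis: syewonnod → sayewonnod.

sayewonnod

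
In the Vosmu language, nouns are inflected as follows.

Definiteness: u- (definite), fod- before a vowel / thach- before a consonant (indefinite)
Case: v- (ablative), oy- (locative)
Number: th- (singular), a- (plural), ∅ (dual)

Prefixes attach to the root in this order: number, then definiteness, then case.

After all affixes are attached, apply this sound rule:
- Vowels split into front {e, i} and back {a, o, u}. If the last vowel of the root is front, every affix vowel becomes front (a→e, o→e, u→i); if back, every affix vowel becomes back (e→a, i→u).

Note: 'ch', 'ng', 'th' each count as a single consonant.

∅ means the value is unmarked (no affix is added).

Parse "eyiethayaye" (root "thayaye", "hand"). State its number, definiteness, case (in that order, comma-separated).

plural, definite, locative

Segment: oy-u-a-thayaye.
number: a- → plural.
definiteness: u- → definite.
case: oy- → locative.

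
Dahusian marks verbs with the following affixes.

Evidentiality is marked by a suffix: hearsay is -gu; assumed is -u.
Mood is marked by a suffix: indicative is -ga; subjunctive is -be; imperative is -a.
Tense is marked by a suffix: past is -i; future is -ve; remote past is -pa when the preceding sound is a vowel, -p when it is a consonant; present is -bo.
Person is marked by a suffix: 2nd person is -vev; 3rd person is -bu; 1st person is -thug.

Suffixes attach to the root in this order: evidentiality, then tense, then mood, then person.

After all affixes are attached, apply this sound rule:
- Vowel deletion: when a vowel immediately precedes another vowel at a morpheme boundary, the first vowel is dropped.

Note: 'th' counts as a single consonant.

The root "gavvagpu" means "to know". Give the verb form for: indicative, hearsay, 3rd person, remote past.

gavvagpugupagabu

Attach evidentiality hearsay -gu → gavvagpugu.
Attach tense remote past -pa (after vowel 'u') → gavvagpugupa.
Attach mood indicative -ga → gavvagpugupaga.
Attach person 3rd person -bu → gavvagpugupagabu.
Vowel deletion: no change.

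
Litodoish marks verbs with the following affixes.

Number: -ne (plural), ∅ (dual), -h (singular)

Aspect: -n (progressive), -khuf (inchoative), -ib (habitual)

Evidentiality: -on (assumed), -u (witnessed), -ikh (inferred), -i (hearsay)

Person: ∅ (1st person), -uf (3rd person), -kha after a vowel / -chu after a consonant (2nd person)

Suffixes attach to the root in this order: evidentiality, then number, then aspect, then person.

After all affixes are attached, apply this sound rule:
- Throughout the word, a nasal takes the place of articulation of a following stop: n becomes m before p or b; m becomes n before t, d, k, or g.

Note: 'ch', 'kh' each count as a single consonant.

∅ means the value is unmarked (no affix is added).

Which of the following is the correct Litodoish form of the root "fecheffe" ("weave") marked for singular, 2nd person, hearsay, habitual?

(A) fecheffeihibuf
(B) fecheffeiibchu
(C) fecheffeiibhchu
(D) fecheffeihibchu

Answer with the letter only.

Attach evidentiality hearsay -i → fecheffei.
Attach number singular -h → fecheffeih.
Attach aspect habitual -ib → fecheffeihib.
Attach person 2nd person -chu (after consonant 'b') → fecheffeihibchu.
Nasal assimilation: no change.
So the correct form is fecheffeihibchu, option (D).
(C) fecheffeiibhchu is wrong: it has the affixes in the wrong order.
(A) fecheffeihibuf is wrong: it uses 3rd person instead of 2nd person for person.
(B) fecheffeiibchu is wrong: it uses dual instead of singular for number.

D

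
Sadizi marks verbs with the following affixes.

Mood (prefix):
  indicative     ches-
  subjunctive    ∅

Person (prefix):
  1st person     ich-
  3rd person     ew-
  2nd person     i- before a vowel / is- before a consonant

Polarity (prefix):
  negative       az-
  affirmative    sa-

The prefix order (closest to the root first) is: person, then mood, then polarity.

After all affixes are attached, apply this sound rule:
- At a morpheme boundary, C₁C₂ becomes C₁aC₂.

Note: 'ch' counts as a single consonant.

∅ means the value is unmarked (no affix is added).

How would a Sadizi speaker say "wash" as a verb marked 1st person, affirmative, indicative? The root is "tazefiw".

Attach person 1st person ich- → ichtazefiw.
Attach mood indicative ches- → chesichtazefiw.
Attach polarity affirmative sa- → sachesichtazefiw.
Apply epenthesis: sachesichtazefiw → sachesichatazefiw.

sachesichatazefiw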